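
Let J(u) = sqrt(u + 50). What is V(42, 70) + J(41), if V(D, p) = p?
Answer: 70 + sqrt(91) ≈ 79.539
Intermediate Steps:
J(u) = sqrt(50 + u)
V(42, 70) + J(41) = 70 + sqrt(50 + 41) = 70 + sqrt(91)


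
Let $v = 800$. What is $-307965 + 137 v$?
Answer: $-198365$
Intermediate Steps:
$-307965 + 137 v = -307965 + 137 \cdot 800 = -307965 + 109600 = -198365$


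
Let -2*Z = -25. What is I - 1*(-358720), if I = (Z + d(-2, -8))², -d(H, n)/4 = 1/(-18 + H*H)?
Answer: 70341161/196 ≈ 3.5888e+5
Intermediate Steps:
d(H, n) = -4/(-18 + H²) (d(H, n) = -4/(-18 + H*H) = -4/(-18 + H²))
Z = 25/2 (Z = -½*(-25) = 25/2 ≈ 12.500)
I = 32041/196 (I = (25/2 - 4/(-18 + (-2)²))² = (25/2 - 4/(-18 + 4))² = (25/2 - 4/(-14))² = (25/2 - 4*(-1/14))² = (25/2 + 2/7)² = (179/14)² = 32041/196 ≈ 163.47)
I - 1*(-358720) = 32041/196 - 1*(-358720) = 32041/196 + 358720 = 70341161/196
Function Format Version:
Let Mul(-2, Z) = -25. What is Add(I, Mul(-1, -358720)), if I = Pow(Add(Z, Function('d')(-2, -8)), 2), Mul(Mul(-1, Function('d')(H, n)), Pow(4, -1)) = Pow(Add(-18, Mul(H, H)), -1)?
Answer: Rational(70341161, 196) ≈ 3.5888e+5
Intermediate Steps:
Function('d')(H, n) = Mul(-4, Pow(Add(-18, Pow(H, 2)), -1)) (Function('d')(H, n) = Mul(-4, Pow(Add(-18, Mul(H, H)), -1)) = Mul(-4, Pow(Add(-18, Pow(H, 2)), -1)))
Z = Rational(25, 2) (Z = Mul(Rational(-1, 2), -25) = Rational(25, 2) ≈ 12.500)
I = Rational(32041, 196) (I = Pow(Add(Rational(25, 2), Mul(-4, Pow(Add(-18, Pow(-2, 2)), -1))), 2) = Pow(Add(Rational(25, 2), Mul(-4, Pow(Add(-18, 4), -1))), 2) = Pow(Add(Rational(25, 2), Mul(-4, Pow(-14, -1))), 2) = Pow(Add(Rational(25, 2), Mul(-4, Rational(-1, 14))), 2) = Pow(Add(Rational(25, 2), Rational(2, 7)), 2) = Pow(Rational(179, 14), 2) = Rational(32041, 196) ≈ 163.47)
Add(I, Mul(-1, -358720)) = Add(Rational(32041, 196), Mul(-1, -358720)) = Add(Rational(32041, 196), 358720) = Rational(70341161, 196)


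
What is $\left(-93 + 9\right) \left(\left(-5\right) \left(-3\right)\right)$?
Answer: $-1260$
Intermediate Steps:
$\left(-93 + 9\right) \left(\left(-5\right) \left(-3\right)\right) = \left(-84\right) 15 = -1260$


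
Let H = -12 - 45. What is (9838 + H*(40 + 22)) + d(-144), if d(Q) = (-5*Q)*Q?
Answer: -97376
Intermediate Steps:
H = -57
d(Q) = -5*Q²
(9838 + H*(40 + 22)) + d(-144) = (9838 - 57*(40 + 22)) - 5*(-144)² = (9838 - 57*62) - 5*20736 = (9838 - 3534) - 103680 = 6304 - 103680 = -97376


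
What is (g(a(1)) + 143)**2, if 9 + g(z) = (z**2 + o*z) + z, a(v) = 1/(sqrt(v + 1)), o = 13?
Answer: 72753/4 + 1883*sqrt(2) ≈ 20851.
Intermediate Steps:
a(v) = 1/sqrt(1 + v) (a(v) = 1/(sqrt(1 + v)) = 1/sqrt(1 + v))
g(z) = -9 + z**2 + 14*z (g(z) = -9 + ((z**2 + 13*z) + z) = -9 + (z**2 + 14*z) = -9 + z**2 + 14*z)
(g(a(1)) + 143)**2 = ((-9 + (1/sqrt(1 + 1))**2 + 14/sqrt(1 + 1)) + 143)**2 = ((-9 + (1/sqrt(2))**2 + 14/sqrt(2)) + 143)**2 = ((-9 + (sqrt(2)/2)**2 + 14*(sqrt(2)/2)) + 143)**2 = ((-9 + 1/2 + 7*sqrt(2)) + 143)**2 = ((-17/2 + 7*sqrt(2)) + 143)**2 = (269/2 + 7*sqrt(2))**2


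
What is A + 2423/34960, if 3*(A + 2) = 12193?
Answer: 426064789/104880 ≈ 4062.4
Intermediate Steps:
A = 12187/3 (A = -2 + (1/3)*12193 = -2 + 12193/3 = 12187/3 ≈ 4062.3)
A + 2423/34960 = 12187/3 + 2423/34960 = 426064789/104880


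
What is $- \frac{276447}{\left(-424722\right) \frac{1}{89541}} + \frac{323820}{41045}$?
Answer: $\frac{67742560514817}{1162180966} \approx 58289.0$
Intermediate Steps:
$- \frac{276447}{\left(-424722\right) \frac{1}{89541}} + \frac{323820}{41045} = - \frac{276447}{\left(-424722\right) \frac{1}{89541}} + 323820 \cdot \frac{1}{41045} = - \frac{276447}{- \frac{141574}{29847}} + \frac{64764}{8209} = \left(-276447\right) \left(- \frac{29847}{141574}\right) + \frac{64764}{8209} = \frac{8251113609}{141574} + \frac{64764}{8209} = \frac{67742560514817}{1162180966}$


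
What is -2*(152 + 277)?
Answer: -858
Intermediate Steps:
-2*(152 + 277) = -2*429 = -858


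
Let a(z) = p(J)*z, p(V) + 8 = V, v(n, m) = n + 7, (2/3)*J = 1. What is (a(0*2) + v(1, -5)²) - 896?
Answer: -832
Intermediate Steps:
J = 3/2 (J = (3/2)*1 = 3/2 ≈ 1.5000)
v(n, m) = 7 + n
p(V) = -8 + V
a(z) = -13*z/2 (a(z) = (-8 + 3/2)*z = -13*z/2)
(a(0*2) + v(1, -5)²) - 896 = (-0*2 + (7 + 1)²) - 896 = (-13/2*0 + 8²) - 896 = (0 + 64) - 896 = 64 - 896 = -832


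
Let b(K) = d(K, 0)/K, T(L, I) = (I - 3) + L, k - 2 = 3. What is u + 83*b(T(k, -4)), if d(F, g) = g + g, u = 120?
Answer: 120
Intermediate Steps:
k = 5 (k = 2 + 3 = 5)
d(F, g) = 2*g
T(L, I) = -3 + I + L (T(L, I) = (-3 + I) + L = -3 + I + L)
b(K) = 0 (b(K) = (2*0)/K = 0/K = 0)
u + 83*b(T(k, -4)) = 120 + 83*0 = 120 + 0 = 120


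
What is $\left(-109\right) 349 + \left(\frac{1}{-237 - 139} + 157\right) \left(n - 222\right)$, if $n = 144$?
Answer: $- \frac{9453917}{188} \approx -50287.0$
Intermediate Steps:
$\left(-109\right) 349 + \left(\frac{1}{-237 - 139} + 157\right) \left(n - 222\right) = \left(-109\right) 349 + \left(\frac{1}{-237 - 139} + 157\right) \left(144 - 222\right) = -38041 + \left(\frac{1}{-376} + 157\right) \left(-78\right) = -38041 + \left(- \frac{1}{376} + 157\right) \left(-78\right) = -38041 + \frac{59031}{376} \left(-78\right) = -38041 - \frac{2302209}{188} = - \frac{9453917}{188}$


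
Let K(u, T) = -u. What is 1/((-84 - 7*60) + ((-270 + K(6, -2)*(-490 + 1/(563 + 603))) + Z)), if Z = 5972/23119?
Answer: 13478377/29197576901 ≈ 0.00046163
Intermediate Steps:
Z = 5972/23119 (Z = 5972*(1/23119) = 5972/23119 ≈ 0.25832)
1/((-84 - 7*60) + ((-270 + K(6, -2)*(-490 + 1/(563 + 603))) + Z)) = 1/((-84 - 7*60) + ((-270 + (-1*6)*(-490 + 1/(563 + 603))) + 5972/23119)) = 1/((-84 - 420) + ((-270 - 6*(-490 + 1/1166)) + 5972/23119)) = 1/(-504 + ((-270 - 6*(-490 + 1/1166)) + 5972/23119)) = 1/(-504 + ((-270 - 6*(-571339/1166)) + 5972/23119)) = 1/(-504 + ((-270 + 1714017/583) + 5972/23119)) = 1/(-504 + (1556607/583 + 5972/23119)) = 1/(-504 + 35990678909/13478377) = 1/(29197576901/13478377) = 13478377/29197576901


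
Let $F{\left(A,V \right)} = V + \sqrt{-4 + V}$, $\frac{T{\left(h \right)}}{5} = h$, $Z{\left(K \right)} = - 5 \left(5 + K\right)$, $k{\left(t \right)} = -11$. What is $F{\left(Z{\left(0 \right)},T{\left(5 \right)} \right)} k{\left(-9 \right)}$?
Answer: $-275 - 11 \sqrt{21} \approx -325.41$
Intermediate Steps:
$Z{\left(K \right)} = -25 - 5 K$
$T{\left(h \right)} = 5 h$
$F{\left(Z{\left(0 \right)},T{\left(5 \right)} \right)} k{\left(-9 \right)} = \left(5 \cdot 5 + \sqrt{-4 + 5 \cdot 5}\right) \left(-11\right) = \left(25 + \sqrt{-4 + 25}\right) \left(-11\right) = \left(25 + \sqrt{21}\right) \left(-11\right) = -275 - 11 \sqrt{21}$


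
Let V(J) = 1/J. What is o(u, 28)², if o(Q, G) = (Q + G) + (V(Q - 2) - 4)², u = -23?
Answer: 177582276/390625 ≈ 454.61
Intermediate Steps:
o(Q, G) = G + Q + (-4 + 1/(-2 + Q))² (o(Q, G) = (Q + G) + (1/(Q - 2) - 4)² = (G + Q) + (1/(-2 + Q) - 4)² = (G + Q) + (-4 + 1/(-2 + Q))² = G + Q + (-4 + 1/(-2 + Q))²)
o(u, 28)² = (28 - 23 + (-9 + 4*(-23))²/(-2 - 23)²)² = (28 - 23 + (-9 - 92)²/(-25)²)² = (28 - 23 + (-101)²*(1/625))² = (28 - 23 + 10201*(1/625))² = (28 - 23 + 10201/625)² = (13326/625)² = 177582276/390625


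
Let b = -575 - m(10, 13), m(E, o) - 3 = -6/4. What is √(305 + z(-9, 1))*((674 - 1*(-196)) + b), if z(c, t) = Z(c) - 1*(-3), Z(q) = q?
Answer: 587*√299/2 ≈ 5075.1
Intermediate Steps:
m(E, o) = 3/2 (m(E, o) = 3 - 6/4 = 3 - 6*¼ = 3 - 3/2 = 3/2)
z(c, t) = 3 + c (z(c, t) = c - 1*(-3) = c + 3 = 3 + c)
b = -1153/2 (b = -575 - 1*3/2 = -575 - 3/2 = -1153/2 ≈ -576.50)
√(305 + z(-9, 1))*((674 - 1*(-196)) + b) = √(305 + (3 - 9))*((674 - 1*(-196)) - 1153/2) = √(305 - 6)*((674 + 196) - 1153/2) = √299*(870 - 1153/2) = √299*(587/2) = 587*√299/2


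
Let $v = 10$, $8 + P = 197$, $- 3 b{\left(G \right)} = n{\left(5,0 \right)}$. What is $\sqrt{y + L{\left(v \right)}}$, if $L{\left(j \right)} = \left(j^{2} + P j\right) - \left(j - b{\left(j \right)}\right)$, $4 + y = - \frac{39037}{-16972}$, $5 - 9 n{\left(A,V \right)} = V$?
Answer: $\frac{\sqrt{11538320213307}}{76374} \approx 44.476$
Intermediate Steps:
$n{\left(A,V \right)} = \frac{5}{9} - \frac{V}{9}$
$b{\left(G \right)} = - \frac{5}{27}$ ($b{\left(G \right)} = - \frac{\frac{5}{9} - 0}{3} = - \frac{\frac{5}{9} + 0}{3} = \left(- \frac{1}{3}\right) \frac{5}{9} = - \frac{5}{27}$)
$P = 189$ ($P = -8 + 197 = 189$)
$y = - \frac{28851}{16972}$ ($y = -4 - \frac{39037}{-16972} = -4 - - \frac{39037}{16972} = -4 + \frac{39037}{16972} = - \frac{28851}{16972} \approx -1.6999$)
$L{\left(j \right)} = - \frac{5}{27} + j^{2} + 188 j$ ($L{\left(j \right)} = \left(j^{2} + 189 j\right) - \left(\frac{5}{27} + j\right) = - \frac{5}{27} + j^{2} + 188 j$)
$\sqrt{y + L{\left(v \right)}} = \sqrt{- \frac{28851}{16972} + \left(- \frac{5}{27} + 10^{2} + 188 \cdot 10\right)} = \sqrt{- \frac{28851}{16972} + \left(- \frac{5}{27} + 100 + 1880\right)} = \sqrt{- \frac{28851}{16972} + \frac{53455}{27}} = \sqrt{\frac{906459283}{458244}} = \frac{\sqrt{11538320213307}}{76374}$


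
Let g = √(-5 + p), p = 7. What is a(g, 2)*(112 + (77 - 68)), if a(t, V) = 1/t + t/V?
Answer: 121*√2 ≈ 171.12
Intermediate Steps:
g = √2 (g = √(-5 + 7) = √2 ≈ 1.4142)
a(t, V) = 1/t + t/V
a(g, 2)*(112 + (77 - 68)) = (1/(√2) + √2/2)*(112 + (77 - 68)) = (√2/2 + √2*(½))*(112 + 9) = (√2/2 + √2/2)*121 = √2*121 = 121*√2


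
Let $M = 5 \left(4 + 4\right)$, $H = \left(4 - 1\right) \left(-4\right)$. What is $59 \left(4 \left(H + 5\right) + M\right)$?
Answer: $708$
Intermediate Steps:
$H = -12$ ($H = 3 \left(-4\right) = -12$)
$M = 40$ ($M = 5 \cdot 8 = 40$)
$59 \left(4 \left(H + 5\right) + M\right) = 59 \left(4 \left(-12 + 5\right) + 40\right) = 59 \left(4 \left(-7\right) + 40\right) = 59 \left(-28 + 40\right) = 59 \cdot 12 = 708$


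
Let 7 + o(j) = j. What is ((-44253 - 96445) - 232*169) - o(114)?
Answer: -180013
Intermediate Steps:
o(j) = -7 + j
((-44253 - 96445) - 232*169) - o(114) = ((-44253 - 96445) - 232*169) - (-7 + 114) = (-140698 - 39208) - 1*107 = -179906 - 107 = -180013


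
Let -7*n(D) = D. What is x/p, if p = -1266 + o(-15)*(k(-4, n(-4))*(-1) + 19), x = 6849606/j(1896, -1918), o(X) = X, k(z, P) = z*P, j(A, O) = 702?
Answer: -7991207/1298349 ≈ -6.1549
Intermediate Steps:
n(D) = -D/7
k(z, P) = P*z
x = 1141601/117 (x = 6849606/702 = 6849606*(1/702) = 1141601/117 ≈ 9757.3)
p = -11097/7 (p = -1266 - 15*((-1/7*(-4)*(-4))*(-1) + 19) = -1266 - 15*(((4/7)*(-4))*(-1) + 19) = -1266 - 15*(-16/7*(-1) + 19) = -1266 - 15*(16/7 + 19) = -1266 - 15*149/7 = -1266 - 2235/7 = -11097/7 ≈ -1585.3)
x/p = 1141601/(117*(-11097/7)) = (1141601/117)*(-7/11097) = -7991207/1298349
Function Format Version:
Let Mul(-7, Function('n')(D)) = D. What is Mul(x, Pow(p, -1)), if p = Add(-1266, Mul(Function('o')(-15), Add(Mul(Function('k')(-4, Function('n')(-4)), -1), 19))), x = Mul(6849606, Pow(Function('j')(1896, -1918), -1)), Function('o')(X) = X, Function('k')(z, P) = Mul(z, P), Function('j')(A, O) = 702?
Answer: Rational(-7991207, 1298349) ≈ -6.1549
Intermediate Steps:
Function('n')(D) = Mul(Rational(-1, 7), D)
Function('k')(z, P) = Mul(P, z)
x = Rational(1141601, 117) (x = Mul(6849606, Pow(702, -1)) = Mul(6849606, Rational(1, 702)) = Rational(1141601, 117) ≈ 9757.3)
p = Rational(-11097, 7) (p = Add(-1266, Mul(-15, Add(Mul(Mul(Mul(Rational(-1, 7), -4), -4), -1), 19))) = Add(-1266, Mul(-15, Add(Mul(Mul(Rational(4, 7), -4), -1), 19))) = Add(-1266, Mul(-15, Add(Mul(Rational(-16, 7), -1), 19))) = Add(-1266, Mul(-15, Add(Rational(16, 7), 19))) = Add(-1266, Mul(-15, Rational(149, 7))) = Add(-1266, Rational(-2235, 7)) = Rational(-11097, 7) ≈ -1585.3)
Mul(x, Pow(p, -1)) = Mul(Rational(1141601, 117), Pow(Rational(-11097, 7), -1)) = Mul(Rational(1141601, 117), Rational(-7, 11097)) = Rational(-7991207, 1298349)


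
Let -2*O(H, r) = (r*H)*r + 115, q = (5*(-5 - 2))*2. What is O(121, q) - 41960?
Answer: -676935/2 ≈ -3.3847e+5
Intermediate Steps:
q = -70 (q = (5*(-7))*2 = -35*2 = -70)
O(H, r) = -115/2 - H*r**2/2 (O(H, r) = -((r*H)*r + 115)/2 = -((H*r)*r + 115)/2 = -(H*r**2 + 115)/2 = -(115 + H*r**2)/2 = -115/2 - H*r**2/2)
O(121, q) - 41960 = (-115/2 - 1/2*121*(-70)**2) - 41960 = (-115/2 - 1/2*121*4900) - 41960 = (-115/2 - 296450) - 41960 = -593015/2 - 41960 = -676935/2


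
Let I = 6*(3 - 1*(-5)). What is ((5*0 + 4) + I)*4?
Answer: 208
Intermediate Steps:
I = 48 (I = 6*(3 + 5) = 6*8 = 48)
((5*0 + 4) + I)*4 = ((5*0 + 4) + 48)*4 = ((0 + 4) + 48)*4 = (4 + 48)*4 = 52*4 = 208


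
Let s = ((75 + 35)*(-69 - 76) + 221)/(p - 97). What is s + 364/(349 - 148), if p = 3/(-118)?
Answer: 3525494/21507 ≈ 163.92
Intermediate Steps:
p = -3/118 (p = 3*(-1/118) = -3/118 ≈ -0.025424)
s = 17346/107 (s = ((75 + 35)*(-69 - 76) + 221)/(-3/118 - 97) = (110*(-145) + 221)/(-11449/118) = (-15950 + 221)*(-118/11449) = -15729*(-118/11449) = 17346/107 ≈ 162.11)
s + 364/(349 - 148) = 17346/107 + 364/(349 - 148) = 17346/107 + 364/201 = 3525494/21507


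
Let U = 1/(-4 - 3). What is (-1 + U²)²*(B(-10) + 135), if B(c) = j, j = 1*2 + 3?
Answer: 46080/343 ≈ 134.34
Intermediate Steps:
U = -⅐ (U = 1/(-7) = -⅐ ≈ -0.14286)
j = 5 (j = 2 + 3 = 5)
B(c) = 5
(-1 + U²)²*(B(-10) + 135) = (-1 + (-⅐)²)²*(5 + 135) = (-1 + 1/49)²*140 = (-48/49)²*140 = (2304/2401)*140 = 46080/343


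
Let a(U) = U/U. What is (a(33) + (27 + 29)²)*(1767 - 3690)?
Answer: -6032451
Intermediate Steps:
a(U) = 1
(a(33) + (27 + 29)²)*(1767 - 3690) = (1 + (27 + 29)²)*(1767 - 3690) = (1 + 56²)*(-1923) = (1 + 3136)*(-1923) = 3137*(-1923) = -6032451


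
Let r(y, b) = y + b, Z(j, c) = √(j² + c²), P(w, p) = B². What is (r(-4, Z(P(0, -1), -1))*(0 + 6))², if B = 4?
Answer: 9828 - 288*√257 ≈ 5211.0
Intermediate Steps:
P(w, p) = 16 (P(w, p) = 4² = 16)
Z(j, c) = √(c² + j²)
r(y, b) = b + y
(r(-4, Z(P(0, -1), -1))*(0 + 6))² = ((√((-1)² + 16²) - 4)*(0 + 6))² = ((√(1 + 256) - 4)*6)² = ((√257 - 4)*6)² = ((-4 + √257)*6)² = (-24 + 6*√257)²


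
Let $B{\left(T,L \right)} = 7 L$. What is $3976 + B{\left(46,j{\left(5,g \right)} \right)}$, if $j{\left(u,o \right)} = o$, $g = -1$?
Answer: $3969$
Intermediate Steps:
$3976 + B{\left(46,j{\left(5,g \right)} \right)} = 3976 + 7 \left(-1\right) = 3976 - 7 = 3969$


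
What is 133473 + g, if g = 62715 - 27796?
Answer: 168392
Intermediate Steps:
g = 34919
133473 + g = 133473 + 34919 = 168392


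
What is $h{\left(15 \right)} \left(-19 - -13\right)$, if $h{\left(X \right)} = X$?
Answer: $-90$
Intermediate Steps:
$h{\left(15 \right)} \left(-19 - -13\right) = 15 \left(-19 - -13\right) = 15 \left(-19 + 13\right) = 15 \left(-6\right) = -90$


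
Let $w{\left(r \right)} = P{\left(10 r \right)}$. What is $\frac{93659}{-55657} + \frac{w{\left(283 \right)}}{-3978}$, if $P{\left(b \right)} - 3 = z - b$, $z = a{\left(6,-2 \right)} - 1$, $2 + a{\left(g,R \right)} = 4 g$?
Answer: $- \frac{108200980}{110701773} \approx -0.97741$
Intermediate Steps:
$a{\left(g,R \right)} = -2 + 4 g$
$z = 21$ ($z = \left(-2 + 4 \cdot 6\right) - 1 = \left(-2 + 24\right) - 1 = 22 - 1 = 21$)
$P{\left(b \right)} = 24 - b$ ($P{\left(b \right)} = 3 - \left(-21 + b\right) = 24 - b$)
$w{\left(r \right)} = 24 - 10 r$
$\frac{93659}{-55657} + \frac{w{\left(283 \right)}}{-3978} = \frac{93659}{-55657} + \frac{24 - 2830}{-3978} = 93659 \left(- \frac{1}{55657}\right) + \left(24 - 2830\right) \left(- \frac{1}{3978}\right) = - \frac{93659}{55657} - - \frac{1403}{1989} = - \frac{93659}{55657} + \frac{1403}{1989} = - \frac{108200980}{110701773}$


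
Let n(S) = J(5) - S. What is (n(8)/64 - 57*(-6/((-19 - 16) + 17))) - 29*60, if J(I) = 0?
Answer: -14073/8 ≈ -1759.1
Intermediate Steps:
n(S) = -S (n(S) = 0 - S = -S)
(n(8)/64 - 57*(-6/((-19 - 16) + 17))) - 29*60 = (-1*8/64 - 57*(-6/((-19 - 16) + 17))) - 29*60 = (-8*1/64 - 57*(-6/(-35 + 17))) - 1740 = (-⅛ - 57/((-18*(-⅙)))) - 1740 = (-⅛ - 57/3) - 1740 = (-⅛ - 57*⅓) - 1740 = (-⅛ - 19) - 1740 = -153/8 - 1740 = -14073/8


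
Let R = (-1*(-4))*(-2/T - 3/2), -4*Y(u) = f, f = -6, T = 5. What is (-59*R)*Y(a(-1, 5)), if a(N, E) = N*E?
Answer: 3363/5 ≈ 672.60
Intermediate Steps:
a(N, E) = E*N
Y(u) = 3/2 (Y(u) = -1/4*(-6) = 3/2)
R = -38/5 (R = (-1*(-4))*(-2/5 - 3/2) = 4*(-2*1/5 - 3*1/2) = 4*(-2/5 - 3/2) = 4*(-19/10) = -38/5 ≈ -7.6000)
(-59*R)*Y(a(-1, 5)) = -59*(-38/5)*(3/2) = (2242/5)*(3/2) = 3363/5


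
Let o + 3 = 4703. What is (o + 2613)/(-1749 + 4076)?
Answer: 7313/2327 ≈ 3.1427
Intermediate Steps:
o = 4700 (o = -3 + 4703 = 4700)
(o + 2613)/(-1749 + 4076) = (4700 + 2613)/(-1749 + 4076) = 7313/2327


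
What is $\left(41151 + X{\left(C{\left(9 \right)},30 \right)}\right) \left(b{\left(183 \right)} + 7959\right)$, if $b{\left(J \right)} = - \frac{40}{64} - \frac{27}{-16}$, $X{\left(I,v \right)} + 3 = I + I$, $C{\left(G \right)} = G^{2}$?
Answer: $\frac{2630641455}{8} \approx 3.2883 \cdot 10^{8}$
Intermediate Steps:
$X{\left(I,v \right)} = -3 + 2 I$ ($X{\left(I,v \right)} = -3 + \left(I + I\right) = -3 + 2 I$)
$b{\left(J \right)} = \frac{17}{16}$ ($b{\left(J \right)} = \left(-40\right) \frac{1}{64} - - \frac{27}{16} = - \frac{5}{8} + \frac{27}{16} = \frac{17}{16}$)
$\left(41151 + X{\left(C{\left(9 \right)},30 \right)}\right) \left(b{\left(183 \right)} + 7959\right) = \left(41151 - \left(3 - 2 \cdot 9^{2}\right)\right) \left(\frac{17}{16} + 7959\right) = \left(41151 + \left(-3 + 2 \cdot 81\right)\right) \frac{127361}{16} = \left(41151 + \left(-3 + 162\right)\right) \frac{127361}{16} = \left(41151 + 159\right) \frac{127361}{16} = 41310 \cdot \frac{127361}{16} = \frac{2630641455}{8}$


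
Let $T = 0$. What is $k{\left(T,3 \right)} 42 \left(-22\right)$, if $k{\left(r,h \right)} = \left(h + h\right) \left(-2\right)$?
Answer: $11088$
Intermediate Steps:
$k{\left(r,h \right)} = - 4 h$ ($k{\left(r,h \right)} = 2 h \left(-2\right) = - 4 h$)
$k{\left(T,3 \right)} 42 \left(-22\right) = \left(-4\right) 3 \cdot 42 \left(-22\right) = \left(-12\right) 42 \left(-22\right) = \left(-504\right) \left(-22\right) = 11088$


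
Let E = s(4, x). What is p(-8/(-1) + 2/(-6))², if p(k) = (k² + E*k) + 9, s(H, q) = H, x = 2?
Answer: 784996/81 ≈ 9691.3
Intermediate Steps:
E = 4
p(k) = 9 + k² + 4*k (p(k) = (k² + 4*k) + 9 = 9 + k² + 4*k)
p(-8/(-1) + 2/(-6))² = (9 + (-8/(-1) + 2/(-6))² + 4*(-8/(-1) + 2/(-6)))² = (9 + (-8*(-1) + 2*(-⅙))² + 4*(-8*(-1) + 2*(-⅙)))² = (9 + (8 - ⅓)² + 4*(8 - ⅓))² = (9 + (23/3)² + 4*(23/3))² = (9 + 529/9 + 92/3)² = (886/9)² = 784996/81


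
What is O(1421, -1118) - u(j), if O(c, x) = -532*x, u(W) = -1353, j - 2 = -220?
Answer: 596129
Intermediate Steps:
j = -218 (j = 2 - 220 = -218)
O(1421, -1118) - u(j) = -532*(-1118) - 1*(-1353) = 594776 + 1353 = 596129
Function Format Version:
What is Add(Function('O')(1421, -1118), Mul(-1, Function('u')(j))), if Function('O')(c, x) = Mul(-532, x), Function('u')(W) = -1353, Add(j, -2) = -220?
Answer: 596129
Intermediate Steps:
j = -218 (j = Add(2, -220) = -218)
Add(Function('O')(1421, -1118), Mul(-1, Function('u')(j))) = Add(Mul(-532, -1118), Mul(-1, -1353)) = Add(594776, 1353) = 596129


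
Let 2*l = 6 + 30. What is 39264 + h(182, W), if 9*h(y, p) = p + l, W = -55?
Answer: 353339/9 ≈ 39260.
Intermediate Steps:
l = 18 (l = (6 + 30)/2 = (1/2)*36 = 18)
h(y, p) = 2 + p/9 (h(y, p) = (p + 18)/9 = (18 + p)/9 = 2 + p/9)
39264 + h(182, W) = 39264 + (2 + (1/9)*(-55)) = 39264 + (2 - 55/9) = 39264 - 37/9 = 353339/9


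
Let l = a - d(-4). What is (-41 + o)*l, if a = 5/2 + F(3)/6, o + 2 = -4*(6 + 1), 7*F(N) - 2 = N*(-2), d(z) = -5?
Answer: -22081/42 ≈ -525.74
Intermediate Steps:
F(N) = 2/7 - 2*N/7 (F(N) = 2/7 + (N*(-2))/7 = 2/7 + (-2*N)/7 = 2/7 - 2*N/7)
o = -30 (o = -2 - 4*(6 + 1) = -2 - 4*7 = -2 - 28 = -30)
a = 101/42 (a = 5/2 + (2/7 - 2/7*3)/6 = 5*(1/2) + (2/7 - 6/7)*(1/6) = 5/2 - 4/7*1/6 = 5/2 - 2/21 = 101/42 ≈ 2.4048)
l = 311/42 (l = 101/42 - 1*(-5) = 101/42 + 5 = 311/42 ≈ 7.4048)
(-41 + o)*l = (-41 - 30)*(311/42) = -71*311/42 = -22081/42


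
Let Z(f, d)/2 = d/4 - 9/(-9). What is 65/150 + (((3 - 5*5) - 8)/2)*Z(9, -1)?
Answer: -331/15 ≈ -22.067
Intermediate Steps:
Z(f, d) = 2 + d/2 (Z(f, d) = 2*(d/4 - 9/(-9)) = 2*(d*(¼) - 9*(-⅑)) = 2*(d/4 + 1) = 2*(1 + d/4) = 2 + d/2)
65/150 + (((3 - 5*5) - 8)/2)*Z(9, -1) = 65/150 + (((3 - 5*5) - 8)/2)*(2 + (½)*(-1)) = 65*(1/150) + (((3 - 25) - 8)*(½))*(2 - ½) = 13/30 + ((-22 - 8)*(½))*(3/2) = 13/30 - 30*½*(3/2) = 13/30 - 15*3/2 = 13/30 - 45/2 = -331/15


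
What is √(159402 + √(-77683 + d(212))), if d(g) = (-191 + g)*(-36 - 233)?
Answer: √(159402 + 2*I*√20833) ≈ 399.25 + 0.362*I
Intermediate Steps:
d(g) = 51379 - 269*g (d(g) = (-191 + g)*(-269) = 51379 - 269*g)
√(159402 + √(-77683 + d(212))) = √(159402 + √(-77683 + (51379 - 269*212))) = √(159402 + √(-77683 + (51379 - 57028))) = √(159402 + √(-77683 - 5649)) = √(159402 + √(-83332)) = √(159402 + 2*I*√20833)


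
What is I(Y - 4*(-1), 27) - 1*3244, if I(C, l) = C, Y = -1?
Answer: -3241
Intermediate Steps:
I(Y - 4*(-1), 27) - 1*3244 = (-1 - 4*(-1)) - 1*3244 = (-1 + 4) - 3244 = 3 - 3244 = -3241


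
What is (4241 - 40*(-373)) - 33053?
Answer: -13892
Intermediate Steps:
(4241 - 40*(-373)) - 33053 = (4241 + 14920) - 33053 = 19161 - 33053 = -13892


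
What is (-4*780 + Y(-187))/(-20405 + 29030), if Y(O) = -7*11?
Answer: -139/375 ≈ -0.37067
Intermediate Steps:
Y(O) = -77
(-4*780 + Y(-187))/(-20405 + 29030) = (-4*780 - 77)/(-20405 + 29030) = (-3120 - 77)/8625 = -3197*1/8625 = -139/375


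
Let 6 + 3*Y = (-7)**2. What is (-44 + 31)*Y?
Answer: -559/3 ≈ -186.33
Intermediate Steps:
Y = 43/3 (Y = -2 + (1/3)*(-7)**2 = -2 + (1/3)*49 = -2 + 49/3 = 43/3 ≈ 14.333)
(-44 + 31)*Y = (-44 + 31)*(43/3) = -13*43/3 = -559/3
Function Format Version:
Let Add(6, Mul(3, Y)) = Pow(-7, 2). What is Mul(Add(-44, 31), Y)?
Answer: Rational(-559, 3) ≈ -186.33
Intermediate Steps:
Y = Rational(43, 3) (Y = Add(-2, Mul(Rational(1, 3), Pow(-7, 2))) = Add(-2, Mul(Rational(1, 3), 49)) = Add(-2, Rational(49, 3)) = Rational(43, 3) ≈ 14.333)
Mul(Add(-44, 31), Y) = Mul(Add(-44, 31), Rational(43, 3)) = Mul(-13, Rational(43, 3)) = Rational(-559, 3)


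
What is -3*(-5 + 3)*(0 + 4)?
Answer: 24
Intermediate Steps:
-3*(-5 + 3)*(0 + 4) = -(-6)*4 = -3*(-8) = 24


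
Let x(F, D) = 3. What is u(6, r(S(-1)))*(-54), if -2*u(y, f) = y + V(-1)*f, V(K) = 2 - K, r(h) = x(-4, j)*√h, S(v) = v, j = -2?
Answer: 162 + 243*I ≈ 162.0 + 243.0*I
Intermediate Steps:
r(h) = 3*√h
u(y, f) = -3*f/2 - y/2 (u(y, f) = -(y + (2 - 1*(-1))*f)/2 = -(y + (2 + 1)*f)/2 = -(y + 3*f)/2 = -3*f/2 - y/2)
u(6, r(S(-1)))*(-54) = (-9*√(-1)/2 - ½*6)*(-54) = (-9*I/2 - 3)*(-54) = (-3 - 9*I/2)*(-54) = 162 + 243*I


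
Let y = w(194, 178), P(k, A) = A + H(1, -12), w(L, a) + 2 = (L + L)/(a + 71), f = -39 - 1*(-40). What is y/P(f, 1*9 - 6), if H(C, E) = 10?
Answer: -110/3237 ≈ -0.033982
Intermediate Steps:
f = 1 (f = -39 + 40 = 1)
w(L, a) = -2 + 2*L/(71 + a) (w(L, a) = -2 + (L + L)/(a + 71) = -2 + (2*L)/(71 + a) = -2 + 2*L/(71 + a))
P(k, A) = 10 + A (P(k, A) = A + 10 = 10 + A)
y = -110/249 (y = 2*(-71 + 194 - 1*178)/(71 + 178) = 2*(-71 + 194 - 178)/249 = 2*(1/249)*(-55) = -110/249 ≈ -0.44177)
y/P(f, 1*9 - 6) = -110/(249*(10 + (1*9 - 6))) = -110/(249*(10 + (9 - 6))) = -110/(249*(10 + 3)) = -110/249/13 = -110/249*1/13 = -110/3237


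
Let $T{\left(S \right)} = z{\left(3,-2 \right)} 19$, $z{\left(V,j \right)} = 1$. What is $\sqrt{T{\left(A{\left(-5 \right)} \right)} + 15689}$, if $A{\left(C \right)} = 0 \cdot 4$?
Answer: $2 \sqrt{3927} \approx 125.33$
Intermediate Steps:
$A{\left(C \right)} = 0$
$T{\left(S \right)} = 19$ ($T{\left(S \right)} = 1 \cdot 19 = 19$)
$\sqrt{T{\left(A{\left(-5 \right)} \right)} + 15689} = \sqrt{19 + 15689} = \sqrt{15708} = 2 \sqrt{3927}$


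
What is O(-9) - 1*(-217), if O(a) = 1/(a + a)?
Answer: 3905/18 ≈ 216.94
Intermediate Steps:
O(a) = 1/(2*a)
O(-9) - 1*(-217) = (½)/(-9) - 1*(-217) = (½)*(-⅑) + 217 = -1/18 + 217 = 3905/18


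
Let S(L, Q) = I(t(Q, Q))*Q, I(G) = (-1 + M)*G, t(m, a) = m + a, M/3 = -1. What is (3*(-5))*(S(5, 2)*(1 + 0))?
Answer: 480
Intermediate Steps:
M = -3 (M = 3*(-1) = -3)
t(m, a) = a + m
I(G) = -4*G (I(G) = (-1 - 3)*G = -4*G)
S(L, Q) = -8*Q² (S(L, Q) = (-4*(Q + Q))*Q = (-8*Q)*Q = -8*Q²)
(3*(-5))*(S(5, 2)*(1 + 0)) = (3*(-5))*((-8*2²)*(1 + 0)) = -15*(-8*4) = -(-480) = -15*(-32) = 480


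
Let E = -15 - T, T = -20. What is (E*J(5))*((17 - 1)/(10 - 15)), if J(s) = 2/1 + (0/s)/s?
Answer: -32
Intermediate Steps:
E = 5 (E = -15 - 1*(-20) = -15 + 20 = 5)
J(s) = 2 (J(s) = 2*1 + 0/s = 2 + 0 = 2)
(E*J(5))*((17 - 1)/(10 - 15)) = (5*2)*((17 - 1)/(10 - 15)) = 10*(16/(-5)) = 10*(16*(-⅕)) = 10*(-16/5) = -32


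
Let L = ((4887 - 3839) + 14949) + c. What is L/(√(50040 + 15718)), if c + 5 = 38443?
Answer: 54435*√1342/9394 ≈ 212.28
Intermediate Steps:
c = 38438 (c = -5 + 38443 = 38438)
L = 54435 (L = ((4887 - 3839) + 14949) + 38438 = (1048 + 14949) + 38438 = 15997 + 38438 = 54435)
L/(√(50040 + 15718)) = 54435/(√(50040 + 15718)) = 54435/(√65758) = 54435/((7*√1342)) = 54435*(√1342/9394) = 54435*√1342/9394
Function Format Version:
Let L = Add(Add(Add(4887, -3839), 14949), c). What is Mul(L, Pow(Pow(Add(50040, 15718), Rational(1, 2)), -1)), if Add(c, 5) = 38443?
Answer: Mul(Rational(54435, 9394), Pow(1342, Rational(1, 2))) ≈ 212.28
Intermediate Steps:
c = 38438 (c = Add(-5, 38443) = 38438)
L = 54435 (L = Add(Add(Add(4887, -3839), 14949), 38438) = Add(Add(1048, 14949), 38438) = Add(15997, 38438) = 54435)
Mul(L, Pow(Pow(Add(50040, 15718), Rational(1, 2)), -1)) = Mul(54435, Pow(Pow(Add(50040, 15718), Rational(1, 2)), -1)) = Mul(54435, Pow(Pow(65758, Rational(1, 2)), -1)) = Mul(54435, Pow(Mul(7, Pow(1342, Rational(1, 2))), -1)) = Mul(54435, Mul(Rational(1, 9394), Pow(1342, Rational(1, 2)))) = Mul(Rational(54435, 9394), Pow(1342, Rational(1, 2)))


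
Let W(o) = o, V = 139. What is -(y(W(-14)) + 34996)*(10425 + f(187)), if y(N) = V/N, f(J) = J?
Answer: -371272190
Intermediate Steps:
y(N) = 139/N
-(y(W(-14)) + 34996)*(10425 + f(187)) = -(139/(-14) + 34996)*(10425 + 187) = -(139*(-1/14) + 34996)*10612 = -(-139/14 + 34996)*10612 = -489805*10612/14 = -1*371272190 = -371272190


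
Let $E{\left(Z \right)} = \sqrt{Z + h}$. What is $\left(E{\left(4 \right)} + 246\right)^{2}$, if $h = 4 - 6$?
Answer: $\left(246 + \sqrt{2}\right)^{2} \approx 61214.0$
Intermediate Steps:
$h = -2$ ($h = 4 - 6 = -2$)
$E{\left(Z \right)} = \sqrt{-2 + Z}$ ($E{\left(Z \right)} = \sqrt{Z - 2} = \sqrt{-2 + Z}$)
$\left(E{\left(4 \right)} + 246\right)^{2} = \left(\sqrt{-2 + 4} + 246\right)^{2} = \left(\sqrt{2} + 246\right)^{2} = \left(246 + \sqrt{2}\right)^{2}$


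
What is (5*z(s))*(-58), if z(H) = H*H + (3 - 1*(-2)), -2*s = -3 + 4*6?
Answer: -66845/2 ≈ -33423.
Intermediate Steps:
s = -21/2 (s = -(-3 + 4*6)/2 = -(-3 + 24)/2 = -1/2*21 = -21/2 ≈ -10.500)
z(H) = 5 + H**2 (z(H) = H**2 + (3 + 2) = H**2 + 5 = 5 + H**2)
(5*z(s))*(-58) = (5*(5 + (-21/2)**2))*(-58) = (5*(5 + 441/4))*(-58) = (5*(461/4))*(-58) = (2305/4)*(-58) = -66845/2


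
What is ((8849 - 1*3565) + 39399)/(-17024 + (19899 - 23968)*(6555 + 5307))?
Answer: -44683/48283502 ≈ -0.00092543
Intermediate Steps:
((8849 - 1*3565) + 39399)/(-17024 + (19899 - 23968)*(6555 + 5307)) = ((8849 - 3565) + 39399)/(-17024 - 4069*11862) = (5284 + 39399)/(-17024 - 48266478) = 44683/(-48283502) = 44683*(-1/48283502) = -44683/48283502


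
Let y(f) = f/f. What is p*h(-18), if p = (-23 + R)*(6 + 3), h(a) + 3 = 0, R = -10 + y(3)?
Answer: 864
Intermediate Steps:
y(f) = 1
R = -9 (R = -10 + 1 = -9)
h(a) = -3 (h(a) = -3 + 0 = -3)
p = -288 (p = (-23 - 9)*(6 + 3) = -32*9 = -288)
p*h(-18) = -288*(-3) = 864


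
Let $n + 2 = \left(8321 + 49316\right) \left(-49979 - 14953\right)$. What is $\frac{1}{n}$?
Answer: $- \frac{1}{3742485686} \approx -2.672 \cdot 10^{-10}$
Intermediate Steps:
$n = -3742485686$ ($n = -2 + \left(8321 + 49316\right) \left(-49979 - 14953\right) = -2 + 57637 \left(-64932\right) = -2 - 3742485684 = -3742485686$)
$\frac{1}{n} = \frac{1}{-3742485686} = - \frac{1}{3742485686}$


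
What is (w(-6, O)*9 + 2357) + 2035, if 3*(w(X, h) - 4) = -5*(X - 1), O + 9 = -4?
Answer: 4533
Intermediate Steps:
O = -13 (O = -9 - 4 = -13)
w(X, h) = 17/3 - 5*X/3 (w(X, h) = 4 + (-5*(X - 1))/3 = 4 + (-5*(-1 + X))/3 = 4 + (5 - 5*X)/3 = 4 + (5/3 - 5*X/3) = 17/3 - 5*X/3)
(w(-6, O)*9 + 2357) + 2035 = ((17/3 - 5/3*(-6))*9 + 2357) + 2035 = ((17/3 + 10)*9 + 2357) + 2035 = ((47/3)*9 + 2357) + 2035 = (141 + 2357) + 2035 = 2498 + 2035 = 4533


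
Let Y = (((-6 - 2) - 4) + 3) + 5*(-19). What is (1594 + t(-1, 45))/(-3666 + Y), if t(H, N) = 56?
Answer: -165/377 ≈ -0.43767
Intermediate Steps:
Y = -104 (Y = ((-8 - 4) + 3) - 95 = (-12 + 3) - 95 = -9 - 95 = -104)
(1594 + t(-1, 45))/(-3666 + Y) = (1594 + 56)/(-3666 - 104) = 1650/(-3770) = 1650*(-1/3770) = -165/377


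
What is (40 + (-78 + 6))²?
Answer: 1024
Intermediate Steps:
(40 + (-78 + 6))² = (40 - 72)² = (-32)² = 1024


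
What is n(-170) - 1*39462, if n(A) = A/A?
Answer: -39461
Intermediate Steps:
n(A) = 1
n(-170) - 1*39462 = 1 - 1*39462 = 1 - 39462 = -39461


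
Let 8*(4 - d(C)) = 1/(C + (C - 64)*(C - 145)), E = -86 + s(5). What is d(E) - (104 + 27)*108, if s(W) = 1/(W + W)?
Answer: -97667177113/6905202 ≈ -14144.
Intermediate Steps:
s(W) = 1/(2*W)
E = -859/10 (E = -86 + (½)/5 = -86 + (½)*(⅕) = -86 + ⅒ = -859/10 ≈ -85.900)
d(C) = 4 - 1/(8*(C + (-145 + C)*(-64 + C))) (d(C) = 4 - 1/(8*(C + (C - 64)*(C - 145))) = 4 - 1/(8*(C + (-64 + C)*(-145 + C))) = 4 - 1/(8*(C + (-145 + C)*(-64 + C))))
d(E) - (104 + 27)*108 = (296959 - 6656*(-859/10) + 32*(-859/10)²)/(8*(9280 + (-859/10)² - 208*(-859/10))) - (104 + 27)*108 = (296959 + 2858752/5 + 32*(737881/100))/(8*(9280 + 737881/100 + 89336/5)) - 131*108 = (296959 + 2858752/5 + 5903048/25)/(8*(3452601/100)) - 1*14148 = (⅛)*(100/3452601)*(27620783/25) - 14148 = 27620783/6905202 - 14148 = -97667177113/6905202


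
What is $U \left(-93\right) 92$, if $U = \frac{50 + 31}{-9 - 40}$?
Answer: $\frac{693036}{49} \approx 14144.0$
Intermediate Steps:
$U = - \frac{81}{49}$ ($U = \frac{81}{-49} = 81 \left(- \frac{1}{49}\right) = - \frac{81}{49} \approx -1.6531$)
$U \left(-93\right) 92 = \left(- \frac{81}{49}\right) \left(-93\right) 92 = \frac{7533}{49} \cdot 92 = \frac{693036}{49}$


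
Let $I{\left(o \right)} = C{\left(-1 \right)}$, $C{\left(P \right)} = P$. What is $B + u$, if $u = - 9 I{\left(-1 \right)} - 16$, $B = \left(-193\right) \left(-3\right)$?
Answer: $572$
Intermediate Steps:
$I{\left(o \right)} = -1$
$B = 579$
$u = -7$ ($u = \left(-9\right) \left(-1\right) - 16 = 9 - 16 = -7$)
$B + u = 579 - 7 = 572$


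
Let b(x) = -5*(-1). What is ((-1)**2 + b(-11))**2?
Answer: 36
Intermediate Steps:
b(x) = 5
((-1)**2 + b(-11))**2 = ((-1)**2 + 5)**2 = (1 + 5)**2 = 6**2 = 36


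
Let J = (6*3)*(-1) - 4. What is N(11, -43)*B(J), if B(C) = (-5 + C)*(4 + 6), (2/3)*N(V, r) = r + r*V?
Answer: 208980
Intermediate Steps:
N(V, r) = 3*r/2 + 3*V*r/2 (N(V, r) = 3*(r + r*V)/2 = 3*(r + V*r)/2 = 3*r/2 + 3*V*r/2)
J = -22 (J = 18*(-1) - 4 = -18 - 4 = -22)
B(C) = -50 + 10*C (B(C) = (-5 + C)*10 = -50 + 10*C)
N(11, -43)*B(J) = ((3/2)*(-43)*(1 + 11))*(-50 + 10*(-22)) = ((3/2)*(-43)*12)*(-50 - 220) = -774*(-270) = 208980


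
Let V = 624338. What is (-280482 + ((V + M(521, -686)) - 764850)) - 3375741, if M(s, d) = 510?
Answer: -3796225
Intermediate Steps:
(-280482 + ((V + M(521, -686)) - 764850)) - 3375741 = (-280482 + ((624338 + 510) - 764850)) - 3375741 = (-280482 + (624848 - 764850)) - 3375741 = (-280482 - 140002) - 3375741 = -420484 - 3375741 = -3796225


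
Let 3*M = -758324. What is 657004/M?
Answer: -492753/189581 ≈ -2.5992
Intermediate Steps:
M = -758324/3 (M = (⅓)*(-758324) = -758324/3 ≈ -2.5277e+5)
657004/M = 657004/(-758324/3) = 657004*(-3/758324) = -492753/189581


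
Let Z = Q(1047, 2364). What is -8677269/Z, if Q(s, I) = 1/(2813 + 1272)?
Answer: -35446643865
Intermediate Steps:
Q(s, I) = 1/4085
Z = 1/4085 ≈ 0.00024480
-8677269/Z = -8677269/1/4085 = -8677269*4085 = -35446643865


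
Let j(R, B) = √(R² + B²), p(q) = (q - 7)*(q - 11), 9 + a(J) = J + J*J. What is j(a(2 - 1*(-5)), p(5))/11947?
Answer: √2353/11947 ≈ 0.0040602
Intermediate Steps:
a(J) = -9 + J + J² (a(J) = -9 + (J + J*J) = -9 + (J + J²) = -9 + J + J²)
p(q) = (-11 + q)*(-7 + q) (p(q) = (-7 + q)*(-11 + q) = (-11 + q)*(-7 + q))
j(R, B) = √(B² + R²)
j(a(2 - 1*(-5)), p(5))/11947 = √((77 + 5² - 18*5)² + (-9 + (2 - 1*(-5)) + (2 - 1*(-5))²)²)/11947 = √((77 + 25 - 90)² + (-9 + (2 + 5) + (2 + 5)²)²)*(1/11947) = √(12² + (-9 + 7 + 7²)²)*(1/11947) = √(144 + (-9 + 7 + 49)²)*(1/11947) = √(144 + 47²)*(1/11947) = √(144 + 2209)*(1/11947) = √2353*(1/11947) = √2353/11947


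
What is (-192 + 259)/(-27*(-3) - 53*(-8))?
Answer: 67/505 ≈ 0.13267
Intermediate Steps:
(-192 + 259)/(-27*(-3) - 53*(-8)) = 67/(81 + 424) = 67/505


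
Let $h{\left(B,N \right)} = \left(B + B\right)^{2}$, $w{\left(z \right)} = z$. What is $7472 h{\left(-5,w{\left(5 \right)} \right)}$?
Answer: $747200$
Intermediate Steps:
$h{\left(B,N \right)} = 4 B^{2}$ ($h{\left(B,N \right)} = \left(2 B\right)^{2} = 4 B^{2}$)
$7472 h{\left(-5,w{\left(5 \right)} \right)} = 7472 \cdot 4 \left(-5\right)^{2} = 7472 \cdot 4 \cdot 25 = 7472 \cdot 100 = 747200$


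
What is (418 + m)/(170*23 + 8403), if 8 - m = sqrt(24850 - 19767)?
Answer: 426/12313 - sqrt(5083)/12313 ≈ 0.028807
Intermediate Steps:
m = 8 - sqrt(5083) (m = 8 - sqrt(24850 - 19767) = 8 - sqrt(5083) ≈ -63.295)
(418 + m)/(170*23 + 8403) = (418 + (8 - sqrt(5083)))/(170*23 + 8403) = (426 - sqrt(5083))/(3910 + 8403) = (426 - sqrt(5083))/12313 = (426 - sqrt(5083))*(1/12313) = 426/12313 - sqrt(5083)/12313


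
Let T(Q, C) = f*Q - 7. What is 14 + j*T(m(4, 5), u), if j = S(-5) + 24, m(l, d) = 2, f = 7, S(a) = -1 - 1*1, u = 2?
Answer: 168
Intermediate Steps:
S(a) = -2 (S(a) = -1 - 1 = -2)
j = 22 (j = -2 + 24 = 22)
T(Q, C) = -7 + 7*Q (T(Q, C) = 7*Q - 7 = -7 + 7*Q)
14 + j*T(m(4, 5), u) = 14 + 22*(-7 + 7*2) = 14 + 22*(-7 + 14) = 14 + 22*7 = 14 + 154 = 168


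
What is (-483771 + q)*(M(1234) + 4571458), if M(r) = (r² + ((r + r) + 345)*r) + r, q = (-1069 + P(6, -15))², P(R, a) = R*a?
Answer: 8222665721900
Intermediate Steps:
q = 1343281 (q = (-1069 + 6*(-15))² = (-1069 - 90)² = (-1159)² = 1343281)
M(r) = r + r² + r*(345 + 2*r) (M(r) = (r² + (2*r + 345)*r) + r = (r² + (345 + 2*r)*r) + r = (r² + r*(345 + 2*r)) + r = r + r² + r*(345 + 2*r))
(-483771 + q)*(M(1234) + 4571458) = (-483771 + 1343281)*(1234*(346 + 3*1234) + 4571458) = 859510*(1234*(346 + 3702) + 4571458) = 859510*(1234*4048 + 4571458) = 859510*(4995232 + 4571458) = 859510*9566690 = 8222665721900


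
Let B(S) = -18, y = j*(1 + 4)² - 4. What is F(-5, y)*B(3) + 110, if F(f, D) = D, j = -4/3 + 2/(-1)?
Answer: 1682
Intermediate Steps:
j = -10/3 (j = -4*⅓ + 2*(-1) = -4/3 - 2 = -10/3 ≈ -3.3333)
y = -262/3 (y = -10*(1 + 4)²/3 - 4 = -10/3*5² - 4 = -10/3*25 - 4 = -250/3 - 4 = -262/3 ≈ -87.333)
F(-5, y)*B(3) + 110 = -262/3*(-18) + 110 = 1572 + 110 = 1682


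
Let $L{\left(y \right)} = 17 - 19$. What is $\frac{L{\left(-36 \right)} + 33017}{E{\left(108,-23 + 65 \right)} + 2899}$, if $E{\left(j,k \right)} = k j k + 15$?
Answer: $\frac{33015}{193426} \approx 0.17069$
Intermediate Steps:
$E{\left(j,k \right)} = 15 + j k^{2}$ ($E{\left(j,k \right)} = j k k + 15 = j k^{2} + 15 = 15 + j k^{2}$)
$L{\left(y \right)} = -2$
$\frac{L{\left(-36 \right)} + 33017}{E{\left(108,-23 + 65 \right)} + 2899} = \frac{-2 + 33017}{\left(15 + 108 \left(-23 + 65\right)^{2}\right) + 2899} = \frac{33015}{\left(15 + 108 \cdot 42^{2}\right) + 2899} = \frac{33015}{\left(15 + 108 \cdot 1764\right) + 2899} = \frac{33015}{\left(15 + 190512\right) + 2899} = \frac{33015}{190527 + 2899} = \frac{33015}{193426}$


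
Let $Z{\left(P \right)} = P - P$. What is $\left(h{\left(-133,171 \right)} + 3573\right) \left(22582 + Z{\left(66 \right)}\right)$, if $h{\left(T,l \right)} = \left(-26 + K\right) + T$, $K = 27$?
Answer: $77704662$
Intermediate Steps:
$Z{\left(P \right)} = 0$
$h{\left(T,l \right)} = 1 + T$ ($h{\left(T,l \right)} = \left(-26 + 27\right) + T = 1 + T$)
$\left(h{\left(-133,171 \right)} + 3573\right) \left(22582 + Z{\left(66 \right)}\right) = \left(\left(1 - 133\right) + 3573\right) \left(22582 + 0\right) = \left(-132 + 3573\right) 22582 = 3441 \cdot 22582 = 77704662$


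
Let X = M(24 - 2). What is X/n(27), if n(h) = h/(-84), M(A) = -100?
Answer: 2800/9 ≈ 311.11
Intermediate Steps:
X = -100
n(h) = -h/84 (n(h) = h*(-1/84) = -h/84)
X/n(27) = -100/((-1/84*27)) = -100/(-9/28) = -100*(-28/9) = 2800/9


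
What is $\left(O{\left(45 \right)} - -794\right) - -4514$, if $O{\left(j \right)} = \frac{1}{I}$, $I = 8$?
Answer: $\frac{42465}{8} \approx 5308.1$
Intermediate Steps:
$O{\left(j \right)} = \frac{1}{8}$
$\left(O{\left(45 \right)} - -794\right) - -4514 = \left(\frac{1}{8} - -794\right) - -4514 = \left(\frac{1}{8} + 794\right) + 4514 = \frac{6353}{8} + 4514 = \frac{42465}{8}$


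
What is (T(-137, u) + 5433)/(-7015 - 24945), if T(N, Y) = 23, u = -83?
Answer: -682/3995 ≈ -0.17071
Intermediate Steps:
(T(-137, u) + 5433)/(-7015 - 24945) = (23 + 5433)/(-7015 - 24945) = 5456/(-31960) = 5456*(-1/31960) = -682/3995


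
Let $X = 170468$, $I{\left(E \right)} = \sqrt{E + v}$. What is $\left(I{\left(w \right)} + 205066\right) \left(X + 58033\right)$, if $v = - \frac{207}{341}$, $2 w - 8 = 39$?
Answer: $46857786066 + \frac{7371 \sqrt{10648066}}{22} \approx 4.6859 \cdot 10^{10}$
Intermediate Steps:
$w = \frac{47}{2}$ ($w = 4 + \frac{1}{2} \cdot 39 = 4 + \frac{39}{2} = \frac{47}{2} \approx 23.5$)
$v = - \frac{207}{341}$ ($v = \left(-207\right) \frac{1}{341} = - \frac{207}{341} \approx -0.60704$)
$I{\left(E \right)} = \sqrt{- \frac{207}{341} + E}$ ($I{\left(E \right)} = \sqrt{E - \frac{207}{341}} = \sqrt{- \frac{207}{341} + E}$)
$\left(I{\left(w \right)} + 205066\right) \left(X + 58033\right) = \left(\frac{\sqrt{-70587 + 116281 \cdot \frac{47}{2}}}{341} + 205066\right) \left(170468 + 58033\right) = \left(\frac{\sqrt{-70587 + \frac{5465207}{2}}}{341} + 205066\right) 228501 = \left(\frac{\sqrt{\frac{5324033}{2}}}{341} + 205066\right) 228501 = \left(\frac{\frac{1}{2} \sqrt{10648066}}{341} + 205066\right) 228501 = \left(\frac{\sqrt{10648066}}{682} + 205066\right) 228501 = \left(205066 + \frac{\sqrt{10648066}}{682}\right) 228501 = 46857786066 + \frac{7371 \sqrt{10648066}}{22}$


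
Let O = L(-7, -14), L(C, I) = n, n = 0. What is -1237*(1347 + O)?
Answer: -1666239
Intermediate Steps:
L(C, I) = 0
O = 0
-1237*(1347 + O) = -1237*(1347 + 0) = -1237*1347 = -1666239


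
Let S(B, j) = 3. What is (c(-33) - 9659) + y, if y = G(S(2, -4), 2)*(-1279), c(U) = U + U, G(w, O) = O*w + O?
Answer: -19957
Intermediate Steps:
G(w, O) = O + O*w
c(U) = 2*U
y = -10232 (y = (2*(1 + 3))*(-1279) = (2*4)*(-1279) = 8*(-1279) = -10232)
(c(-33) - 9659) + y = (2*(-33) - 9659) - 10232 = (-66 - 9659) - 10232 = -9725 - 10232 = -19957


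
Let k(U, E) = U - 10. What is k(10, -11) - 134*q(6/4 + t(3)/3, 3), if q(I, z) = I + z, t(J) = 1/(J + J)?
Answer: -5494/9 ≈ -610.44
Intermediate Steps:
k(U, E) = -10 + U
t(J) = 1/(2*J)
k(10, -11) - 134*q(6/4 + t(3)/3, 3) = (-10 + 10) - 134*((6/4 + ((½)/3)/3) + 3) = 0 - 134*((6*(¼) + ((½)*(⅓))*(⅓)) + 3) = 0 - 134*((3/2 + (⅙)*(⅓)) + 3) = 0 - 134*((3/2 + 1/18) + 3) = 0 - 134*(14/9 + 3) = 0 - 134*41/9 = 0 - 5494/9 = -5494/9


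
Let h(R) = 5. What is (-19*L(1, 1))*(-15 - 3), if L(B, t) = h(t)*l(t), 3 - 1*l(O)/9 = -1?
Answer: 61560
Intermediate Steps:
l(O) = 36 (l(O) = 27 - 9*(-1) = 27 + 9 = 36)
L(B, t) = 180 (L(B, t) = 5*36 = 180)
(-19*L(1, 1))*(-15 - 3) = (-19*180)*(-15 - 3) = -3420*(-18) = 61560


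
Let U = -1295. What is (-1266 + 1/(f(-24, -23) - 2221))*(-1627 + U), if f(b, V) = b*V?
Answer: 6174054510/1669 ≈ 3.6993e+6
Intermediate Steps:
f(b, V) = V*b
(-1266 + 1/(f(-24, -23) - 2221))*(-1627 + U) = (-1266 + 1/(-23*(-24) - 2221))*(-1627 - 1295) = (-1266 + 1/(552 - 2221))*(-2922) = (-1266 + 1/(-1669))*(-2922) = (-1266 - 1/1669)*(-2922) = -2112955/1669*(-2922) = 6174054510/1669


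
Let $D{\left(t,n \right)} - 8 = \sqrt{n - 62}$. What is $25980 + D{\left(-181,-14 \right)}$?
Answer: $25988 + 2 i \sqrt{19} \approx 25988.0 + 8.7178 i$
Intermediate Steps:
$D{\left(t,n \right)} = 8 + \sqrt{-62 + n}$ ($D{\left(t,n \right)} = 8 + \sqrt{n - 62} = 8 + \sqrt{-62 + n}$)
$25980 + D{\left(-181,-14 \right)} = 25980 + \left(8 + \sqrt{-62 - 14}\right) = 25980 + \left(8 + \sqrt{-76}\right) = 25980 + \left(8 + 2 i \sqrt{19}\right) = 25988 + 2 i \sqrt{19}$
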